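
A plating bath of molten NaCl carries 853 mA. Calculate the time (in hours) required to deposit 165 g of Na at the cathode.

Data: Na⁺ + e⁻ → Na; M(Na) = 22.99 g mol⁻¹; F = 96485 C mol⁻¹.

226 h

n(Na) = m/M = 165 / 22.99 = 7.177 mol.
Each Na atom requires 1 electron, so n(e⁻) = 1 × 7.177 = 7.177 mol.
Q = n(e⁻)·F = 7.177 × 96485 = 692500 C.
t = Q/I = 692500 / 0.8530 A = 811800 s = 226 h.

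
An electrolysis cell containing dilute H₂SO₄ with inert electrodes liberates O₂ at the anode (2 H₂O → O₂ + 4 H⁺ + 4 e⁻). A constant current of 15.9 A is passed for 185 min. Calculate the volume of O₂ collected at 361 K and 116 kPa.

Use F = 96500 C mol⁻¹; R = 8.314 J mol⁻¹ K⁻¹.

Q = I·t = 15.90 A × 11100 s = 176500 C.
n(e⁻) = Q/F = 176500 / 96500 = 1.829 mol.
4 electrons are transferred per O₂ molecule, so n(O₂) = 1.829 / 4 = 0.4572 mol.
V = nRT/P = (0.4572 × 8.314 × 361) / (116 × 10³ Pa) = 0.0118 m³ = 11.8 L.

11.8 L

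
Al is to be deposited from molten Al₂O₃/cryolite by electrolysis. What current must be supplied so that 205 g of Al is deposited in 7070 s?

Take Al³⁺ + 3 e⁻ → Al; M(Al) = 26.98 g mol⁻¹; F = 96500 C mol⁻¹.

311 A

n(Al) = 205 / 26.98 = 7.598 mol.
n(e⁻) = 3 × 7.598 = 22.79 mol.
Q = n(e⁻)·F = 22.79 × 96500 = 2200000 C.
I = Q/t = 2200000 / 7070.0 s = 311 A.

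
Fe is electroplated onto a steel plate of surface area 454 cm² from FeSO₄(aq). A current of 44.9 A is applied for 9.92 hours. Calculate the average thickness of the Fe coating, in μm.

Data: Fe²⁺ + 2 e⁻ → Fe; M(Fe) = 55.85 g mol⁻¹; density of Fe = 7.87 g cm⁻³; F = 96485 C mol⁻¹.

Q = I·t = 44.90 × 35712 = 1603000 C; n(e⁻) = 16.62 mol.
n(Fe) = n(e⁻)/2 = 8.309 mol, so m = 8.309 × 55.85 = 464.1 g.
Volume = m/ρ = 464.1 / 7.87 = 58.97 cm³.
Thickness = V/A = 58.97 / 454 = 0.130 cm = 1300 μm.

1300 μm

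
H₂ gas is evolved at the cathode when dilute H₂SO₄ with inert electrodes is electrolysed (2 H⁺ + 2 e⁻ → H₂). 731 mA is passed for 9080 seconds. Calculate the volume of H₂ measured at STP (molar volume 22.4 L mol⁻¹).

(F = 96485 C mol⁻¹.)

0.770 L

Q = I·t = 0.7310 A × 9080.0 s = 6637 C.
n(e⁻) = Q/F = 6637 / 96485 = 0.06879 mol.
2 electrons are transferred per H₂ molecule, so n(H₂) = 0.06879 / 2 = 0.03440 mol.
V = n × V_m = 0.03440 × 22.4 = 0.770 L.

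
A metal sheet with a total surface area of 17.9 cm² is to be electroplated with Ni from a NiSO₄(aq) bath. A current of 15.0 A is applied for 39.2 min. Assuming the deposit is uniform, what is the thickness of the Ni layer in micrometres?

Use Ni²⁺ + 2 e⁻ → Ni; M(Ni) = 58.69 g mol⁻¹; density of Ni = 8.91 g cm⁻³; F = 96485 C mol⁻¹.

Q = I·t = 15.00 × 2352.0 = 35280 C; n(e⁻) = 0.3657 mol.
n(Ni) = n(e⁻)/2 = 0.1828 mol, so m = 0.1828 × 58.69 = 10.73 g.
Volume = m/ρ = 10.73 / 8.91 = 1.204 cm³.
Thickness = V/A = 1.204 / 17.9 = 0.0673 cm = 673 μm.

673 μm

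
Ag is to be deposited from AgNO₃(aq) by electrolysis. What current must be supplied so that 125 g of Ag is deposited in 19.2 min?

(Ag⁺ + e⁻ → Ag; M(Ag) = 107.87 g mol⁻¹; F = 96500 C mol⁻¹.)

97.1 A

n(Ag) = 125 / 107.87 = 1.159 mol.
n(e⁻) = 1 × 1.159 = 1.159 mol.
Q = n(e⁻)·F = 1.159 × 96500 = 111800 C.
I = Q/t = 111800 / 1152.0 s = 97.1 A.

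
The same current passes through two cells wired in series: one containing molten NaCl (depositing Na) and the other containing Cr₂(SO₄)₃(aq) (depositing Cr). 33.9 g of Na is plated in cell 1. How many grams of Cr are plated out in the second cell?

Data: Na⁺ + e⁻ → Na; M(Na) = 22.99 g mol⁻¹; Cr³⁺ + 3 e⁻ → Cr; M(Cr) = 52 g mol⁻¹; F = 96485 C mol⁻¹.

25.6 g

n(Na) = 33.9 / 22.99 = 1.475 mol.
Since Na⁺ + e⁻ → Na, n(e⁻) passed = 1 × 1.475 = 1.475 mol.
Cells in series carry the same charge, so the same 1.475 mol of electrons passes through cell 2.
Cr³⁺ + 3 e⁻ → Cr, so n(Cr) = 1.475 / 3 = 0.4915 mol.
m(Cr) = 0.4915 × 52 = 25.6 g.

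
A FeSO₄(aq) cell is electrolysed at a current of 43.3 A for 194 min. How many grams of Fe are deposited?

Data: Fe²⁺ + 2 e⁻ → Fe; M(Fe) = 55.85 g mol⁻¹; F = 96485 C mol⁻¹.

146 g

Q = I·t = 43.30 A × 11640 s = 504000 C.
n(e⁻) = Q/F = 504000 / 96485 = 5.224 mol.
Fe²⁺ + 2 e⁻ → Fe, so n(Fe) = n(e⁻)/2 = 2.612 mol.
m = n·M = 2.612 × 55.85 = 146 g.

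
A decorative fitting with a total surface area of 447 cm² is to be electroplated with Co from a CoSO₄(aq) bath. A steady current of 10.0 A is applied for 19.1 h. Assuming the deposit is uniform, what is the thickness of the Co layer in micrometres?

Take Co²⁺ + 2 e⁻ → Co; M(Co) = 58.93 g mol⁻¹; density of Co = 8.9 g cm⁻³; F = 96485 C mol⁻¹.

528 μm

Q = I·t = 10.00 × 68760 = 687600 C; n(e⁻) = 7.126 mol.
n(Co) = n(e⁻)/2 = 3.563 mol, so m = 3.563 × 58.93 = 210.0 g.
Volume = m/ρ = 210.0 / 8.9 = 23.59 cm³.
Thickness = V/A = 23.59 / 447 = 0.0528 cm = 528 μm.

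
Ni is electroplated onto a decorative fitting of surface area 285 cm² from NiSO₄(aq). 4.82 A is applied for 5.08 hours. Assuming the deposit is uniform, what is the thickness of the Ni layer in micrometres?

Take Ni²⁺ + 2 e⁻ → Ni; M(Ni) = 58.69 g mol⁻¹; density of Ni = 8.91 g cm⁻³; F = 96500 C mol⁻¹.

106 μm

Q = I·t = 4.820 × 18288 = 88150 C; n(e⁻) = 0.9135 mol.
n(Ni) = n(e⁻)/2 = 0.4567 mol, so m = 0.4567 × 58.69 = 26.81 g.
Volume = m/ρ = 26.81 / 8.91 = 3.008 cm³.
Thickness = V/A = 3.008 / 285 = 0.0106 cm = 106 μm.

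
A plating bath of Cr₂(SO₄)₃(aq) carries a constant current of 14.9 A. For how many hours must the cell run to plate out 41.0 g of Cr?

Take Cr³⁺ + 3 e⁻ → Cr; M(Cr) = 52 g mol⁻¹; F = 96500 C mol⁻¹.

4.26 h

n(Cr) = m/M = 41.0 / 52 = 0.7885 mol.
Each Cr atom requires 3 electrons, so n(e⁻) = 3 × 0.7885 = 2.365 mol.
Q = n(e⁻)·F = 2.365 × 96500 = 228300 C.
t = Q/I = 228300 / 14.90 A = 15320 s = 4.26 h.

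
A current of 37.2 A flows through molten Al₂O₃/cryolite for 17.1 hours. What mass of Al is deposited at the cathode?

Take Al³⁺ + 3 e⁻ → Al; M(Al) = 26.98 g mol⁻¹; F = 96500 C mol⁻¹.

Q = I·t = 37.20 A × 61560 s = 2290000 C.
n(e⁻) = Q/F = 2290000 / 96500 = 23.73 mol.
Al³⁺ + 3 e⁻ → Al, so n(Al) = n(e⁻)/3 = 7.910 mol.
m = n·M = 7.910 × 26.98 = 213 g.

213 g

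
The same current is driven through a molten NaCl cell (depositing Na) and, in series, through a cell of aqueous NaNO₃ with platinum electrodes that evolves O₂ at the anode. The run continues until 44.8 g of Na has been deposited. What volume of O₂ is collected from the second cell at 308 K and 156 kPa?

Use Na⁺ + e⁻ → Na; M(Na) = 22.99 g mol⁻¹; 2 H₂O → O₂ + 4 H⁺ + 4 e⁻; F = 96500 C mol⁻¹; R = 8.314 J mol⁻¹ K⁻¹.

n(Na) = 44.8 / 22.99 = 1.949 mol, so n(e⁻) = 1 × 1.949 = 1.949 mol.
The cells are in series, so the same 1.949 mol of electrons passes through the second cell.
2 H₂O → O₂ + 4 H⁺ + 4 e⁻ — 4 mol e⁻ per mol O₂, so n(O₂) = 1.949/4 = 0.4872 mol.
V = nRT/P = (0.4872 × 8.314 × 308) / (156 × 10³) = 0.00800 m³ = 8.00 L.

8.00 L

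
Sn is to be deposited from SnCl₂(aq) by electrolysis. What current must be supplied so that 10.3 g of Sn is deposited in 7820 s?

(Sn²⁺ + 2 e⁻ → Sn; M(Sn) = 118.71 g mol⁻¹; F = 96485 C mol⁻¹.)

n(Sn) = 10.3 / 118.71 = 0.08677 mol.
n(e⁻) = 2 × 0.08677 = 0.1735 mol.
Q = n(e⁻)·F = 0.1735 × 96485 = 16740 C.
I = Q/t = 16740 / 7820.0 s = 2.14 A.

2.14 A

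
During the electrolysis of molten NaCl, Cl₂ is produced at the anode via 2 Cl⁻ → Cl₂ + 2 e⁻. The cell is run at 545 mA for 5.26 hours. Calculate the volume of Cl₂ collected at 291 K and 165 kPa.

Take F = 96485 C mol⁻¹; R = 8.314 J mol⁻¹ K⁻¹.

0.784 L

Q = I·t = 0.5450 A × 18936 s = 10320 C.
n(e⁻) = Q/F = 10320 / 96485 = 0.1070 mol.
2 electrons are transferred per Cl₂ molecule, so n(Cl₂) = 0.1070 / 2 = 0.05348 mol.
V = nRT/P = (0.05348 × 8.314 × 291) / (165 × 10³ Pa) = 7.84 × 10⁻⁴ m³ = 0.784 L.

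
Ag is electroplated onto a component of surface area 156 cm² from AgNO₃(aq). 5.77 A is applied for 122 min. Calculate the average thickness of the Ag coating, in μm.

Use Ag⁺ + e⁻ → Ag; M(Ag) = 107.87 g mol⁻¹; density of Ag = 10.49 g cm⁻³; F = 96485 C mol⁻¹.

289 μm

Q = I·t = 5.770 × 7320.0 = 42240 C; n(e⁻) = 0.4378 mol.
n(Ag) = n(e⁻)/1 = 0.4378 mol, so m = 0.4378 × 107.87 = 47.22 g.
Volume = m/ρ = 47.22 / 10.49 = 4.501 cm³.
Thickness = V/A = 4.501 / 156 = 0.0289 cm = 289 μm.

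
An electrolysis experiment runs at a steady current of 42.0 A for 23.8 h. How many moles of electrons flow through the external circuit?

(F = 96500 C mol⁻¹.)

Q = I·t = 42.00 A × 85680 s = 3599000 C.
n(e⁻) = Q/F = 3599000 / 96500 = 37.3 mol.

37.3 mol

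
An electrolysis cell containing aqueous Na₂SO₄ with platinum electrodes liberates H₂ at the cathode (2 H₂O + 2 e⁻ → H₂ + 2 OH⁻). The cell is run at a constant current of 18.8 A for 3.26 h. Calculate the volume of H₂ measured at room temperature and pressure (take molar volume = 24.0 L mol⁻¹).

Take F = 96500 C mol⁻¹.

27.4 L

Q = I·t = 18.80 A × 11736 s = 220600 C.
n(e⁻) = Q/F = 220600 / 96500 = 2.286 mol.
2 electrons are transferred per H₂ molecule, so n(H₂) = 2.286 / 2 = 1.143 mol.
V = n × V_m = 1.143 × 24.0 = 27.4 L.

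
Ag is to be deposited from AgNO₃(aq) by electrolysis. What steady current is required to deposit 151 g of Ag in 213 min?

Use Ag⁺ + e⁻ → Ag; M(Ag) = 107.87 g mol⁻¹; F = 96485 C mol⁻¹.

10.6 A

n(Ag) = 151 / 107.87 = 1.400 mol.
n(e⁻) = 1 × 1.400 = 1.400 mol.
Q = n(e⁻)·F = 1.400 × 96485 = 135100 C.
I = Q/t = 135100 / 12780 s = 10.6 A.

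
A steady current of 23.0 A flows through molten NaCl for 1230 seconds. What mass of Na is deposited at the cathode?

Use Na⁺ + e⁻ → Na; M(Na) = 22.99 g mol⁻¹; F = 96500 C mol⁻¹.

Q = I·t = 23.00 A × 1230.0 s = 28290 C.
n(e⁻) = Q/F = 28290 / 96500 = 0.2932 mol.
Na⁺ + e⁻ → Na, so n(Na) = n(e⁻)/1 = 0.2932 mol.
m = n·M = 0.2932 × 22.99 = 6.74 g.

6.74 g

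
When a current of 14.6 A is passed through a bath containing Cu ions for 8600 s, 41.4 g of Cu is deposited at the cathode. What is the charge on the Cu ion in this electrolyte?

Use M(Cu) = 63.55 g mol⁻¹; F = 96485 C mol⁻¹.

Q = I·t = 14.60 A × 8600.0 s = 125600 C, so n(e⁻) = 125600/96485 = 1.301 mol.
n(Cu) deposited = 41.4 / 63.55 = 0.6515 mol.
Electrons per atom = n(e⁻)/n(Cu) = 1.301 / 0.6515 = 2.00 ≈ 2, so the ion is Cu²⁺.

+2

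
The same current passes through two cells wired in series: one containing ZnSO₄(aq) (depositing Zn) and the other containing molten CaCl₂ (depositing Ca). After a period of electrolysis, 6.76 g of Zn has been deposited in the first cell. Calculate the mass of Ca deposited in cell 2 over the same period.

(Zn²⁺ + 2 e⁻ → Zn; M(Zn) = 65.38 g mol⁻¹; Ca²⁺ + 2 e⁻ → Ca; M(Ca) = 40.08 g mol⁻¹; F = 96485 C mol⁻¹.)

4.14 g

n(Zn) = 6.76 / 65.38 = 0.1034 mol.
Since Zn²⁺ + 2 e⁻ → Zn, n(e⁻) passed = 2 × 0.1034 = 0.2068 mol.
Cells in series carry the same charge, so the same 0.2068 mol of electrons passes through cell 2.
Ca²⁺ + 2 e⁻ → Ca, so n(Ca) = 0.2068 / 2 = 0.1034 mol.
m(Ca) = 0.1034 × 40.08 = 4.14 g.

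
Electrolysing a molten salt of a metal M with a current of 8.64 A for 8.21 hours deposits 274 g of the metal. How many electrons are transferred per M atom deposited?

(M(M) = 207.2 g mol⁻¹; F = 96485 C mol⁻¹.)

2

Q = I·t = 8.640 A × 29556 s = 255400 C, so n(e⁻) = 255400/96485 = 2.647 mol.
n(M) deposited = 274 / 207.2 = 1.322 mol.
Electrons per atom = n(e⁻)/n(M) = 2.647 / 1.322 = 2.00 ≈ 2, so the ion is M²⁺.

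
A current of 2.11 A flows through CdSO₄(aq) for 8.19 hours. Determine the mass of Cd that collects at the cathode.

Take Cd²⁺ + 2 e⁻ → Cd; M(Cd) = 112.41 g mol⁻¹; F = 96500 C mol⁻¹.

Q = I·t = 2.110 A × 29484 s = 62210 C.
n(e⁻) = Q/F = 62210 / 96500 = 0.6447 mol.
Cd²⁺ + 2 e⁻ → Cd, so n(Cd) = n(e⁻)/2 = 0.3223 mol.
m = n·M = 0.3223 × 112.41 = 36.2 g.

36.2 g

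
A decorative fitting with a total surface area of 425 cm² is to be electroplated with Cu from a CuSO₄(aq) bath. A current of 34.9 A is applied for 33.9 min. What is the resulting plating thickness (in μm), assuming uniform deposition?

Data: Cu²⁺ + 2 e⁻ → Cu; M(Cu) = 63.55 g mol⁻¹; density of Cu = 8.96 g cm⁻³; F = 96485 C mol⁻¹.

Q = I·t = 34.90 × 2034.0 = 70990 C; n(e⁻) = 0.7357 mol.
n(Cu) = n(e⁻)/2 = 0.3679 mol, so m = 0.3679 × 63.55 = 23.38 g.
Volume = m/ρ = 23.38 / 8.96 = 2.609 cm³.
Thickness = V/A = 2.609 / 425 = 0.00614 cm = 61.4 μm.

61.4 μm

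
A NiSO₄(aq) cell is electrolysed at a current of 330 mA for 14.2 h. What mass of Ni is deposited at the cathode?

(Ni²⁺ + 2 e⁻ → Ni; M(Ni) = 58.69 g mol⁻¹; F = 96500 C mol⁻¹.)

Q = I·t = 0.3300 A × 51120 s = 16870 C.
n(e⁻) = Q/F = 16870 / 96500 = 0.1748 mol.
Ni²⁺ + 2 e⁻ → Ni, so n(Ni) = n(e⁻)/2 = 0.08741 mol.
m = n·M = 0.08741 × 58.69 = 5.13 g.

5.13 g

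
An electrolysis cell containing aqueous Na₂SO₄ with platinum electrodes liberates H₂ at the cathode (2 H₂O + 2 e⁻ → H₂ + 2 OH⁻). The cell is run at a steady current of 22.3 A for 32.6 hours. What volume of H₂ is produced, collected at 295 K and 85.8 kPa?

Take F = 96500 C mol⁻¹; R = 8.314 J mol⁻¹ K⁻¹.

Q = I·t = 22.30 A × 117360 s = 2617000 C.
n(e⁻) = Q/F = 2617000 / 96500 = 27.12 mol.
2 electrons are transferred per H₂ molecule, so n(H₂) = 27.12 / 2 = 13.56 mol.
V = nRT/P = (13.56 × 8.314 × 295) / (85.8 × 10³ Pa) = 0.388 m³ = 388 L.

388 L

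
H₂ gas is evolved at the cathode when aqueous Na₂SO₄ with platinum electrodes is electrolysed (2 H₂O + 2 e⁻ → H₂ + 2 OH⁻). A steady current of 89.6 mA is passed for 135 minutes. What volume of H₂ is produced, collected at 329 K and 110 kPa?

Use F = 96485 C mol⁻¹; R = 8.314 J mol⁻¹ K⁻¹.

Q = I·t = 0.08960 A × 8100.0 s = 725.8 C.
n(e⁻) = Q/F = 725.8 / 96485 = 0.007522 mol.
2 electrons are transferred per H₂ molecule, so n(H₂) = 0.007522 / 2 = 0.003761 mol.
V = nRT/P = (0.003761 × 8.314 × 329) / (110 × 10³ Pa) = 9.35 × 10⁻⁵ m³ = 0.0935 L.

0.0935 L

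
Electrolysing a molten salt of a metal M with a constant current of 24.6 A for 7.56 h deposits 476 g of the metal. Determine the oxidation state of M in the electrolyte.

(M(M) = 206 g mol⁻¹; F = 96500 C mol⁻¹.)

Q = I·t = 24.60 A × 27216 s = 669500 C, so n(e⁻) = 669500/96500 = 6.938 mol.
n(M) deposited = 476 / 206 = 2.311 mol.
Electrons per atom = n(e⁻)/n(M) = 6.938 / 2.311 = 3.00 ≈ 3, so the ion is M³⁺.

+3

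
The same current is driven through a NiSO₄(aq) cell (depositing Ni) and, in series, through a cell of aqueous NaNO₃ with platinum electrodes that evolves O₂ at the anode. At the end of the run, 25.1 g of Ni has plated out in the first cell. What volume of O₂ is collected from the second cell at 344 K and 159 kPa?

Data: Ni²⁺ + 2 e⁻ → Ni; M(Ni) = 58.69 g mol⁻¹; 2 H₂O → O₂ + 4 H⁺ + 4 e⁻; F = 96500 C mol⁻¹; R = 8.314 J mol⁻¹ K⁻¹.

n(Ni) = 25.1 / 58.69 = 0.4277 mol, so n(e⁻) = 2 × 0.4277 = 0.8553 mol.
The cells are in series, so the same 0.8553 mol of electrons passes through the second cell.
2 H₂O → O₂ + 4 H⁺ + 4 e⁻ — 4 mol e⁻ per mol O₂, so n(O₂) = 0.8553/4 = 0.2138 mol.
V = nRT/P = (0.2138 × 8.314 × 344) / (159 × 10³) = 0.00385 m³ = 3.85 L.

3.85 L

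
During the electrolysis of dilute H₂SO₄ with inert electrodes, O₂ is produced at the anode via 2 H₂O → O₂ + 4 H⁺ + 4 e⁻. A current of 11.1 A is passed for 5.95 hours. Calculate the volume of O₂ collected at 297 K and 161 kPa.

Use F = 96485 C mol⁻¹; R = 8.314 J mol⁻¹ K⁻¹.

9.45 L

Q = I·t = 11.10 A × 21420 s = 237800 C.
n(e⁻) = Q/F = 237800 / 96485 = 2.464 mol.
4 electrons are transferred per O₂ molecule, so n(O₂) = 2.464 / 4 = 0.6161 mol.
V = nRT/P = (0.6161 × 8.314 × 297) / (161 × 10³ Pa) = 0.00945 m³ = 9.45 L.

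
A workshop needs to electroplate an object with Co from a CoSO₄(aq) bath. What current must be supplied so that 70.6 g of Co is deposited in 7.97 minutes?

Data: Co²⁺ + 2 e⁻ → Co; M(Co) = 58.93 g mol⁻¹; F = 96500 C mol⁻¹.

n(Co) = 70.6 / 58.93 = 1.198 mol.
n(e⁻) = 2 × 1.198 = 2.396 mol.
Q = n(e⁻)·F = 2.396 × 96500 = 231200 C.
I = Q/t = 231200 / 478.20 s = 484 A.

484 A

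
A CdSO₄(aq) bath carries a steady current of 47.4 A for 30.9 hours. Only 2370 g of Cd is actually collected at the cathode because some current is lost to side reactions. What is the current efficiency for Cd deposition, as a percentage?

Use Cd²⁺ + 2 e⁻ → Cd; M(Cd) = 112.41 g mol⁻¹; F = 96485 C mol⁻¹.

Q = I·t = 47.40 × 111240 = 5273000 C; n(e⁻) = 5273000/96485 = 54.65 mol.
Theoretical n(Cd) = n(e⁻)/2 = 27.32 mol, i.e. m_theo = 27.32 × 112.41 = 3072 g.
Efficiency = m_actual / m_theo = 2370 / 3072 = 77.2 %.

77.2 %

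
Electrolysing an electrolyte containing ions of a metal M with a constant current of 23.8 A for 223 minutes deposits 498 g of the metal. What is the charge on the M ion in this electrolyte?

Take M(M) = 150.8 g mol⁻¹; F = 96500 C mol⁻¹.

+1

Q = I·t = 23.80 A × 13380 s = 318400 C, so n(e⁻) = 318400/96500 = 3.300 mol.
n(M) deposited = 498 / 150.8 = 3.302 mol.
Electrons per atom = n(e⁻)/n(M) = 3.300 / 3.302 = 0.999 ≈ 1, so the ion is M⁺.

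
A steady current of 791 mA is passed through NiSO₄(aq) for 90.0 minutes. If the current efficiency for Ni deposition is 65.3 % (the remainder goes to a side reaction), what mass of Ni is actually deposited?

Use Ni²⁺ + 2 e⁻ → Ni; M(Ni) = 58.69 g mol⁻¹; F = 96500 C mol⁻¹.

Q = I·t = 0.7910 × 5400.0 = 4271 C.
n(e⁻) = 4271/96500 = 0.04426 mol; theoretically n(Ni) = 0.04426/2 = 0.02213 mol, m_theo = 1.299 g.
At 65.3 % efficiency, m_actual = 0.653 × 1.299 = 0.848 g.

0.848 g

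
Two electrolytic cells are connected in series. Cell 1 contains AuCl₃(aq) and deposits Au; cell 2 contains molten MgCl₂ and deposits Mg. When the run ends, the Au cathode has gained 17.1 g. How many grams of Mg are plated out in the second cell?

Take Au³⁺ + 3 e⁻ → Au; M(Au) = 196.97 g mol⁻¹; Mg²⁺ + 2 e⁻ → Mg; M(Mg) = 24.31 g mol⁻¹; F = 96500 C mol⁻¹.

n(Au) = 17.1 / 196.97 = 0.08682 mol.
Since Au³⁺ + 3 e⁻ → Au, n(e⁻) passed = 3 × 0.08682 = 0.2604 mol.
Cells in series carry the same charge, so the same 0.2604 mol of electrons passes through cell 2.
Mg²⁺ + 2 e⁻ → Mg, so n(Mg) = 0.2604 / 2 = 0.1302 mol.
m(Mg) = 0.1302 × 24.31 = 3.17 g.

3.17 g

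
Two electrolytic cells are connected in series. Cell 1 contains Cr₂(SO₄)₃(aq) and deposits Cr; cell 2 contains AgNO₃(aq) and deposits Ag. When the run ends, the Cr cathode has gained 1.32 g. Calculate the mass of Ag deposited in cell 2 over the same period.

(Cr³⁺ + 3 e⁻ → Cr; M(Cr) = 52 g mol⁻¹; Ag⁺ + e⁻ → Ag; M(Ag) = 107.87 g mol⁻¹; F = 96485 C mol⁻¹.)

n(Cr) = 1.32 / 52 = 0.02538 mol.
Since Cr³⁺ + 3 e⁻ → Cr, n(e⁻) passed = 3 × 0.02538 = 0.07615 mol.
Cells in series carry the same charge, so the same 0.07615 mol of electrons passes through cell 2.
Ag⁺ + e⁻ → Ag, so n(Ag) = 0.07615 / 1 = 0.07615 mol.
m(Ag) = 0.07615 × 107.87 = 8.21 g.

8.21 g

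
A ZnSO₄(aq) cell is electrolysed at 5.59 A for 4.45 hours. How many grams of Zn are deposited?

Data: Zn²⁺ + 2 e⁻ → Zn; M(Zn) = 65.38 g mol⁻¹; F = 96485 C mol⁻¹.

30.3 g

Q = I·t = 5.590 A × 16020 s = 89550 C.
n(e⁻) = Q/F = 89550 / 96485 = 0.9281 mol.
Zn²⁺ + 2 e⁻ → Zn, so n(Zn) = n(e⁻)/2 = 0.4641 mol.
m = n·M = 0.4641 × 65.38 = 30.3 g.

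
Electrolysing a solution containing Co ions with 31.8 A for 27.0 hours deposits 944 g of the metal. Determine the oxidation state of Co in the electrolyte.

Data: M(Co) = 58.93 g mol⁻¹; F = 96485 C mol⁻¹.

Q = I·t = 31.80 A × 97200 s = 3091000 C, so n(e⁻) = 3091000/96485 = 32.04 mol.
n(Co) deposited = 944 / 58.93 = 16.02 mol.
Electrons per atom = n(e⁻)/n(Co) = 32.04 / 16.02 = 2.00 ≈ 2, so the ion is Co²⁺.

+2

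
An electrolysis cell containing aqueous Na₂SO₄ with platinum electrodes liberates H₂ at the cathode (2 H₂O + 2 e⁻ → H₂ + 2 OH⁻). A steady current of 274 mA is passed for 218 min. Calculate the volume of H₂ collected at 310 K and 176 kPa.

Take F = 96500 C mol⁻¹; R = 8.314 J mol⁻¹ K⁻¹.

Q = I·t = 0.2740 A × 13080 s = 3584 C.
n(e⁻) = Q/F = 3584 / 96500 = 0.03714 mol.
2 electrons are transferred per H₂ molecule, so n(H₂) = 0.03714 / 2 = 0.01857 mol.
V = nRT/P = (0.01857 × 8.314 × 310) / (176 × 10³ Pa) = 2.72 × 10⁻⁴ m³ = 0.272 L.

0.272 L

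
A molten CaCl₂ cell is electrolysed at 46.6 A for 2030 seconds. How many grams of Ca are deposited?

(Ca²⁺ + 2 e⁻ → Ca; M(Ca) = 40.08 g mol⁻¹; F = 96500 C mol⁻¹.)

19.6 g

Q = I·t = 46.60 A × 2030.0 s = 94600 C.
n(e⁻) = Q/F = 94600 / 96500 = 0.9803 mol.
Ca²⁺ + 2 e⁻ → Ca, so n(Ca) = n(e⁻)/2 = 0.4901 mol.
m = n·M = 0.4901 × 40.08 = 19.6 g.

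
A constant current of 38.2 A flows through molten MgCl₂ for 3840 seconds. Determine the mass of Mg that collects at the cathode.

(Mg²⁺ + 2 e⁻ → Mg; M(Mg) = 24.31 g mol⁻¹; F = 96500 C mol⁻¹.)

18.5 g

Q = I·t = 38.20 A × 3840.0 s = 146700 C.
n(e⁻) = Q/F = 146700 / 96500 = 1.520 mol.
Mg²⁺ + 2 e⁻ → Mg, so n(Mg) = n(e⁻)/2 = 0.7600 mol.
m = n·M = 0.7600 × 24.31 = 18.5 g.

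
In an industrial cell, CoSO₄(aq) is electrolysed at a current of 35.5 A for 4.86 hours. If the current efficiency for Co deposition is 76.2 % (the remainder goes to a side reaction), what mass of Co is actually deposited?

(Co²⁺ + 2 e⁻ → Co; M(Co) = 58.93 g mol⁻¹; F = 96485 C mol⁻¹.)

Q = I·t = 35.50 × 17496 = 621100 C.
n(e⁻) = 621100/96485 = 6.437 mol; theoretically n(Co) = 6.437/2 = 3.219 mol, m_theo = 189.7 g.
At 76.2 % efficiency, m_actual = 0.762 × 189.7 = 145 g.

145 g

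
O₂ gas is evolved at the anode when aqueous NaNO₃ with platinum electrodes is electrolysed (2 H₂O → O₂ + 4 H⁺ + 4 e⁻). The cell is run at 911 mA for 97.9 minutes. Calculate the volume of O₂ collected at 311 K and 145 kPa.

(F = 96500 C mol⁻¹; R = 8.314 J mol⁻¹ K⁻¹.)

Q = I·t = 0.9110 A × 5874.0 s = 5351 C.
n(e⁻) = Q/F = 5351 / 96500 = 0.05545 mol.
4 electrons are transferred per O₂ molecule, so n(O₂) = 0.05545 / 4 = 0.01386 mol.
V = nRT/P = (0.01386 × 8.314 × 311) / (145 × 10³ Pa) = 2.47 × 10⁻⁴ m³ = 0.247 L.

0.247 L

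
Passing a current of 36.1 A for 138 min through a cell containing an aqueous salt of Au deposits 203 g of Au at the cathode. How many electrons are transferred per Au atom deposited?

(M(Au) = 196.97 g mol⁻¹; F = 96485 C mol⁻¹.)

3

Q = I·t = 36.10 A × 8280.0 s = 298900 C, so n(e⁻) = 298900/96485 = 3.098 mol.
n(Au) deposited = 203 / 196.97 = 1.031 mol.
Electrons per atom = n(e⁻)/n(Au) = 3.098 / 1.031 = 3.01 ≈ 3, so the ion is Au³⁺.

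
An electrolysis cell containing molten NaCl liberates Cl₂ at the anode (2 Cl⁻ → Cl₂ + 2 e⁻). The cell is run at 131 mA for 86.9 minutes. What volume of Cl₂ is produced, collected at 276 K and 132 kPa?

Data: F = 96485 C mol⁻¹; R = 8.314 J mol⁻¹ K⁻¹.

Q = I·t = 0.1310 A × 5214.0 s = 683.0 C.
n(e⁻) = Q/F = 683.0 / 96485 = 0.007079 mol.
2 electrons are transferred per Cl₂ molecule, so n(Cl₂) = 0.007079 / 2 = 0.003540 mol.
V = nRT/P = (0.003540 × 8.314 × 276) / (132 × 10³ Pa) = 6.15 × 10⁻⁵ m³ = 0.0615 L.

0.0615 L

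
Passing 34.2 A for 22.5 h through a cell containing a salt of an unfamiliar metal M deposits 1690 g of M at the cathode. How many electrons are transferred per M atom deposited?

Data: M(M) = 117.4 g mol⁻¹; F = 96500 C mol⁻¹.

Q = I·t = 34.20 A × 81000 s = 2770000 C, so n(e⁻) = 2770000/96500 = 28.71 mol.
n(M) deposited = 1690 / 117.4 = 14.40 mol.
Electrons per atom = n(e⁻)/n(M) = 28.71 / 14.40 = 1.99 ≈ 2, so the ion is M²⁺.

2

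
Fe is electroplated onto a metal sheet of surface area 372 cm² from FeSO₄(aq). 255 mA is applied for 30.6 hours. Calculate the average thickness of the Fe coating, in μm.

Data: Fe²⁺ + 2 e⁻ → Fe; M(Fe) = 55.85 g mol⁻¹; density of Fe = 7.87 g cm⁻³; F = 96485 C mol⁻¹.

Q = I·t = 0.2550 × 110160 = 28090 C; n(e⁻) = 0.2911 mol.
n(Fe) = n(e⁻)/2 = 0.1456 mol, so m = 0.1456 × 55.85 = 8.130 g.
Volume = m/ρ = 8.130 / 7.87 = 1.033 cm³.
Thickness = V/A = 1.033 / 372 = 0.00278 cm = 27.8 μm.

27.8 μm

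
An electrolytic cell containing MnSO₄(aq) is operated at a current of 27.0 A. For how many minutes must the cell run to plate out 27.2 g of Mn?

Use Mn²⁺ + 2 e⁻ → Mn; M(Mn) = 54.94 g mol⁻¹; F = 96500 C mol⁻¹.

n(Mn) = m/M = 27.2 / 54.94 = 0.4951 mol.
Each Mn atom requires 2 electrons, so n(e⁻) = 2 × 0.4951 = 0.9902 mol.
Q = n(e⁻)·F = 0.9902 × 96500 = 95550 C.
t = Q/I = 95550 / 27.00 A = 3539 s = 59.0 min.

59.0 min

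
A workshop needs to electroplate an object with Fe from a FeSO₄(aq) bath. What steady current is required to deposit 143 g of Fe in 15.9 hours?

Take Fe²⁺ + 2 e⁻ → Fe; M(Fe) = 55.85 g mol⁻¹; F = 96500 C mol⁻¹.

8.63 A

n(Fe) = 143 / 55.85 = 2.560 mol.
n(e⁻) = 2 × 2.560 = 5.121 mol.
Q = n(e⁻)·F = 5.121 × 96500 = 494200 C.
I = Q/t = 494200 / 57240 s = 8.63 A.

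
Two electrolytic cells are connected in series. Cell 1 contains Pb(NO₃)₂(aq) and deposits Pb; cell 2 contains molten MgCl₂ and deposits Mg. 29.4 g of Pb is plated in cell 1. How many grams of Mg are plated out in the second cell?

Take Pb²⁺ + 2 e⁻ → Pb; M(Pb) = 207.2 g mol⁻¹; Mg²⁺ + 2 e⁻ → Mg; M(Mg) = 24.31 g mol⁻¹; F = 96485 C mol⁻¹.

3.45 g

n(Pb) = 29.4 / 207.2 = 0.1419 mol.
Since Pb²⁺ + 2 e⁻ → Pb, n(e⁻) passed = 2 × 0.1419 = 0.2838 mol.
Cells in series carry the same charge, so the same 0.2838 mol of electrons passes through cell 2.
Mg²⁺ + 2 e⁻ → Mg, so n(Mg) = 0.2838 / 2 = 0.1419 mol.
m(Mg) = 0.1419 × 24.31 = 3.45 g.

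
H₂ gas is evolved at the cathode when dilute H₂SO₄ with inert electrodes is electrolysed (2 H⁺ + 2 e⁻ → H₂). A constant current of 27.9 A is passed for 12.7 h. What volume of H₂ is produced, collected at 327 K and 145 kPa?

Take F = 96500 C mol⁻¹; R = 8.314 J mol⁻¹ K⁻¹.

Q = I·t = 27.90 A × 45720 s = 1276000 C.
n(e⁻) = Q/F = 1276000 / 96500 = 13.22 mol.
2 electrons are transferred per H₂ molecule, so n(H₂) = 13.22 / 2 = 6.609 mol.
V = nRT/P = (6.609 × 8.314 × 327) / (145 × 10³ Pa) = 0.124 m³ = 124 L.

124 L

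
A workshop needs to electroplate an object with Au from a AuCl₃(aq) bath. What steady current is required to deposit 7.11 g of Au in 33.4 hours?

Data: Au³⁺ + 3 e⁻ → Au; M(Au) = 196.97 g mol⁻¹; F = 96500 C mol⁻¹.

0.0869 A

n(Au) = 7.11 / 196.97 = 0.03610 mol.
n(e⁻) = 3 × 0.03610 = 0.1083 mol.
Q = n(e⁻)·F = 0.1083 × 96500 = 10450 C.
I = Q/t = 10450 / 120240 s = 0.0869 A.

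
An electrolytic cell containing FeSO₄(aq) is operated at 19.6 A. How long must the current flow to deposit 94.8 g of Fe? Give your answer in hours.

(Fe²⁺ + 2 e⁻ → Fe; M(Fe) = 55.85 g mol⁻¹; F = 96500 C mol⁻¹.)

4.64 h

n(Fe) = m/M = 94.8 / 55.85 = 1.697 mol.
Each Fe atom requires 2 electrons, so n(e⁻) = 2 × 1.697 = 3.395 mol.
Q = n(e⁻)·F = 3.395 × 96500 = 327600 C.
t = Q/I = 327600 / 19.60 A = 16710 s = 4.64 h.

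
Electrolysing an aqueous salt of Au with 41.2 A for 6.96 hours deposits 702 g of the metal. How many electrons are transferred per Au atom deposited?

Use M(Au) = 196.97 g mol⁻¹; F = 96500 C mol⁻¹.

Q = I·t = 41.20 A × 25056 s = 1032000 C, so n(e⁻) = 1032000/96500 = 10.70 mol.
n(Au) deposited = 702 / 196.97 = 3.564 mol.
Electrons per atom = n(e⁻)/n(Au) = 10.70 / 3.564 = 3.00 ≈ 3, so the ion is Au³⁺.

3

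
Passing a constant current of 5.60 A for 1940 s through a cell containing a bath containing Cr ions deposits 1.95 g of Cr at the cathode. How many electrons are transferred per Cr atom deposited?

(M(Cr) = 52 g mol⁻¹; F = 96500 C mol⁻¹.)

3

Q = I·t = 5.600 A × 1940.0 s = 10860 C, so n(e⁻) = 10860/96500 = 0.1126 mol.
n(Cr) deposited = 1.95 / 52 = 0.03750 mol.
Electrons per atom = n(e⁻)/n(Cr) = 0.1126 / 0.03750 = 3.00 ≈ 3, so the ion is Cr³⁺.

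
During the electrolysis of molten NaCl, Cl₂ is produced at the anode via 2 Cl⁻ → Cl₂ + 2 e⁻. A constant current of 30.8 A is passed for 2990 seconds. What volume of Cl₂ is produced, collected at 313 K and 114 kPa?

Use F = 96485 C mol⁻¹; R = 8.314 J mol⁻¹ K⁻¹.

10.9 L

Q = I·t = 30.80 A × 2990.0 s = 92090 C.
n(e⁻) = Q/F = 92090 / 96485 = 0.9545 mol.
2 electrons are transferred per Cl₂ molecule, so n(Cl₂) = 0.9545 / 2 = 0.4772 mol.
V = nRT/P = (0.4772 × 8.314 × 313) / (114 × 10³ Pa) = 0.0109 m³ = 10.9 L.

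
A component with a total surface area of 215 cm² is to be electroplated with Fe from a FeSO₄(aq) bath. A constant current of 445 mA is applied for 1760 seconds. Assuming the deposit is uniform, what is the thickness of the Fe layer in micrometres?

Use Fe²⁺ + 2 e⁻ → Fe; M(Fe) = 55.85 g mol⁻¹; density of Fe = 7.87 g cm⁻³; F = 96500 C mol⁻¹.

1.34 μm

Q = I·t = 0.4450 × 1760.0 = 783.2 C; n(e⁻) = 0.008116 mol.
n(Fe) = n(e⁻)/2 = 0.004058 mol, so m = 0.004058 × 55.85 = 0.2266 g.
Volume = m/ρ = 0.2266 / 7.87 = 0.02880 cm³.
Thickness = V/A = 0.02880 / 215 = 1.34 × 10⁻⁴ cm = 1.34 μm.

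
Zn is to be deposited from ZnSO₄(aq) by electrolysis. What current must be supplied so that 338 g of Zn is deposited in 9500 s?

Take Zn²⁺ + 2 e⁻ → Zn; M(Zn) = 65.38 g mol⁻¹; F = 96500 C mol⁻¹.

105 A

n(Zn) = 338 / 65.38 = 5.170 mol.
n(e⁻) = 2 × 5.170 = 10.34 mol.
Q = n(e⁻)·F = 10.34 × 96500 = 997800 C.
I = Q/t = 997800 / 9500.0 s = 105 A.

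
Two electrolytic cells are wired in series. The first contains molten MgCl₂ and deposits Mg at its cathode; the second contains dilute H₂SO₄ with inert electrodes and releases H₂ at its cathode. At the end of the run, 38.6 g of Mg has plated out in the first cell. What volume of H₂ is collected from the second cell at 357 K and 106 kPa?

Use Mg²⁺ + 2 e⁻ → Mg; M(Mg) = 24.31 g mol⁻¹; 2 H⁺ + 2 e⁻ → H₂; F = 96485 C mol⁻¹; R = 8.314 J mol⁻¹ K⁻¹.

n(Mg) = 38.6 / 24.31 = 1.588 mol, so n(e⁻) = 2 × 1.588 = 3.176 mol.
The cells are in series, so the same 3.176 mol of electrons passes through the second cell.
2 H⁺ + 2 e⁻ → H₂ — 2 mol e⁻ per mol H₂, so n(H₂) = 3.176/2 = 1.588 mol.
V = nRT/P = (1.588 × 8.314 × 357) / (106 × 10³) = 0.0445 m³ = 44.5 L.

44.5 L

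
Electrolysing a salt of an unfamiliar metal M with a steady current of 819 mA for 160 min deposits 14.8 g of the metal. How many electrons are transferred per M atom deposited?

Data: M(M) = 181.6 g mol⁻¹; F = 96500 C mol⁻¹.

Q = I·t = 0.8190 A × 9600.0 s = 7862 C, so n(e⁻) = 7862/96500 = 0.08148 mol.
n(M) deposited = 14.8 / 181.6 = 0.08150 mol.
Electrons per atom = n(e⁻)/n(M) = 0.08148 / 0.08150 = 1.00 ≈ 1, so the ion is M⁺.

1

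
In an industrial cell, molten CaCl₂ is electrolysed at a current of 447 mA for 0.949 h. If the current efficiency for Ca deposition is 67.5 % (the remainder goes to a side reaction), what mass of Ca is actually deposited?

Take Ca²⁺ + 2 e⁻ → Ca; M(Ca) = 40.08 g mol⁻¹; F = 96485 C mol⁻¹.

0.214 g

Q = I·t = 0.4470 × 3416.4 = 1527 C.
n(e⁻) = 1527/96485 = 0.01583 mol; theoretically n(Ca) = 0.01583/2 = 0.007914 mol, m_theo = 0.3172 g.
At 67.5 % efficiency, m_actual = 0.675 × 0.3172 = 0.214 g.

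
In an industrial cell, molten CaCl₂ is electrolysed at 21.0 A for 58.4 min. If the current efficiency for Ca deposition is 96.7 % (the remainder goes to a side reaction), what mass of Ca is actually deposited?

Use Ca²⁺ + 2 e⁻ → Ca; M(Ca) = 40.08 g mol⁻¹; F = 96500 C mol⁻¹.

Q = I·t = 21.00 × 3504.0 = 73580 C.
n(e⁻) = 73580/96500 = 0.7625 mol; theoretically n(Ca) = 0.7625/2 = 0.3813 mol, m_theo = 15.28 g.
At 96.7 % efficiency, m_actual = 0.967 × 15.28 = 14.8 g.

14.8 g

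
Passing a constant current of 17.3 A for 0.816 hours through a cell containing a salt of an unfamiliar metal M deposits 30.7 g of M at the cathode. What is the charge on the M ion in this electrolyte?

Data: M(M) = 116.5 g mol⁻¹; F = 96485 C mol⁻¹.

+2

Q = I·t = 17.30 A × 2937.6 s = 50820 C, so n(e⁻) = 50820/96485 = 0.5267 mol.
n(M) deposited = 30.7 / 116.5 = 0.2635 mol.
Electrons per atom = n(e⁻)/n(M) = 0.5267 / 0.2635 = 2.00 ≈ 2, so the ion is M²⁺.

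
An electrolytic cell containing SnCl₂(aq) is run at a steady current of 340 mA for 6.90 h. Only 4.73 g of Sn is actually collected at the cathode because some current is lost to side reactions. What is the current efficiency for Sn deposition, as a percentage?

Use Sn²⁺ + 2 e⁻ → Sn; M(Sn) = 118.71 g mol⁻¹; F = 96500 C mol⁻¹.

91.1 %

Q = I·t = 0.3400 × 24840 = 8446 C; n(e⁻) = 8446/96500 = 0.08752 mol.
Theoretical n(Sn) = n(e⁻)/2 = 0.04376 mol, i.e. m_theo = 0.04376 × 118.71 = 5.195 g.
Efficiency = m_actual / m_theo = 4.73 / 5.195 = 91.1 %.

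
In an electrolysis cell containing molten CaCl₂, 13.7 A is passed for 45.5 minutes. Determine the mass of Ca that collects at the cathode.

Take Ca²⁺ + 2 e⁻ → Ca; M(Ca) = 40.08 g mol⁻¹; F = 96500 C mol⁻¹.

Q = I·t = 13.70 A × 2730.0 s = 37400 C.
n(e⁻) = Q/F = 37400 / 96500 = 0.3876 mol.
Ca²⁺ + 2 e⁻ → Ca, so n(Ca) = n(e⁻)/2 = 0.1938 mol.
m = n·M = 0.1938 × 40.08 = 7.77 g.

7.77 g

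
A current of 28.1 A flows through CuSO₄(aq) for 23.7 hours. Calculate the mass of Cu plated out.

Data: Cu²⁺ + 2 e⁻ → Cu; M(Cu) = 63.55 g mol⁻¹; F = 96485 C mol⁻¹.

790 g

Q = I·t = 28.10 A × 85320 s = 2397000 C.
n(e⁻) = Q/F = 2397000 / 96485 = 24.85 mol.
Cu²⁺ + 2 e⁻ → Cu, so n(Cu) = n(e⁻)/2 = 12.42 mol.
m = n·M = 12.42 × 63.55 = 790 g.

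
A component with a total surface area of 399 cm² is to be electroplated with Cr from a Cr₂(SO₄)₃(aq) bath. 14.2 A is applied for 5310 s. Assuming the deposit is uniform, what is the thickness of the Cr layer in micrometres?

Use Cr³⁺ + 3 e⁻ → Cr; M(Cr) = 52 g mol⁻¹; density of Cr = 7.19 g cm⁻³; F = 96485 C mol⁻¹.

47.2 μm

Q = I·t = 14.20 × 5310.0 = 75400 C; n(e⁻) = 0.7815 mol.
n(Cr) = n(e⁻)/3 = 0.2605 mol, so m = 0.2605 × 52 = 13.55 g.
Volume = m/ρ = 13.55 / 7.19 = 1.884 cm³.
Thickness = V/A = 1.884 / 399 = 0.00472 cm = 47.2 μm.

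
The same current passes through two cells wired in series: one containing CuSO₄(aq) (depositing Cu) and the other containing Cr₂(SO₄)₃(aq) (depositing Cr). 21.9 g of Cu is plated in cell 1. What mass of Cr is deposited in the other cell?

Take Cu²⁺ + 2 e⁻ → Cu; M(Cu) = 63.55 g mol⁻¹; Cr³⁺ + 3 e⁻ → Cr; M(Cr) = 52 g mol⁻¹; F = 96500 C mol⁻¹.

11.9 g

n(Cu) = 21.9 / 63.55 = 0.3446 mol.
Since Cu²⁺ + 2 e⁻ → Cu, n(e⁻) passed = 2 × 0.3446 = 0.6892 mol.
Cells in series carry the same charge, so the same 0.6892 mol of electrons passes through cell 2.
Cr³⁺ + 3 e⁻ → Cr, so n(Cr) = 0.6892 / 3 = 0.2297 mol.
m(Cr) = 0.2297 × 52 = 11.9 g.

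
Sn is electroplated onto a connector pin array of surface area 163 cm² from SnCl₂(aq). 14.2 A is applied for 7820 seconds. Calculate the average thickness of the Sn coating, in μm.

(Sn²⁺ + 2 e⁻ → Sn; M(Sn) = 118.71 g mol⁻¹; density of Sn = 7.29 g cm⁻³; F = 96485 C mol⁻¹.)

575 μm

Q = I·t = 14.20 × 7820.0 = 111000 C; n(e⁻) = 1.151 mol.
n(Sn) = n(e⁻)/2 = 0.5754 mol, so m = 0.5754 × 118.71 = 68.31 g.
Volume = m/ρ = 68.31 / 7.29 = 9.371 cm³.
Thickness = V/A = 9.371 / 163 = 0.0575 cm = 575 μm.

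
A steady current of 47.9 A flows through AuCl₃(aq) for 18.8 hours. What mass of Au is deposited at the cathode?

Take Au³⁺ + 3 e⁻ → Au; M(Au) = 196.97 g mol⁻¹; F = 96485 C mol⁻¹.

Q = I·t = 47.90 A × 67680 s = 3242000 C.
n(e⁻) = Q/F = 3242000 / 96485 = 33.60 mol.
Au³⁺ + 3 e⁻ → Au, so n(Au) = n(e⁻)/3 = 11.20 mol.
m = n·M = 11.20 × 196.97 = 2210 g.

2210 g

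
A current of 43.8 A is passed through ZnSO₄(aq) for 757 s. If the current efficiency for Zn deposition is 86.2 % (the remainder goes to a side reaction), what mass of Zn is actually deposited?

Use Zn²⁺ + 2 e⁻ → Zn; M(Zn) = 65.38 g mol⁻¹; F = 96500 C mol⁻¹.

9.68 g

Q = I·t = 43.80 × 757.00 = 33160 C.
n(e⁻) = 33160/96500 = 0.3436 mol; theoretically n(Zn) = 0.3436/2 = 0.1718 mol, m_theo = 11.23 g.
At 86.2 % efficiency, m_actual = 0.862 × 11.23 = 9.68 g.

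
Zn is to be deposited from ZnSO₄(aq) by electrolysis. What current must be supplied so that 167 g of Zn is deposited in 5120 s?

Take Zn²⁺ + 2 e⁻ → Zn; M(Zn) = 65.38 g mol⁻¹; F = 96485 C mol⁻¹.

96.3 A

n(Zn) = 167 / 65.38 = 2.554 mol.
n(e⁻) = 2 × 2.554 = 5.109 mol.
Q = n(e⁻)·F = 5.109 × 96485 = 492900 C.
I = Q/t = 492900 / 5120.0 s = 96.3 A.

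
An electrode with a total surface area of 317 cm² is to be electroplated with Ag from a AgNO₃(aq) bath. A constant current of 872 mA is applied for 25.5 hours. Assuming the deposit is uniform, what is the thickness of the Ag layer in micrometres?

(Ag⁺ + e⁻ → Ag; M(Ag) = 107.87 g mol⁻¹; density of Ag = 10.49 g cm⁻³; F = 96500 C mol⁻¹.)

Q = I·t = 0.8720 × 91800 = 80050 C; n(e⁻) = 0.8295 mol.
n(Ag) = n(e⁻)/1 = 0.8295 mol, so m = 0.8295 × 107.87 = 89.48 g.
Volume = m/ρ = 89.48 / 10.49 = 8.530 cm³.
Thickness = V/A = 8.530 / 317 = 0.0269 cm = 269 μm.

269 μm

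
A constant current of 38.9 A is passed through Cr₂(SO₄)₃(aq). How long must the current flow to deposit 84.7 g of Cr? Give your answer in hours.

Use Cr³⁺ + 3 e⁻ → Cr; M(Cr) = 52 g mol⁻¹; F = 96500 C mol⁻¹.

n(Cr) = m/M = 84.7 / 52 = 1.629 mol.
Each Cr atom requires 3 electrons, so n(e⁻) = 3 × 1.629 = 4.887 mol.
Q = n(e⁻)·F = 4.887 × 96500 = 471600 C.
t = Q/I = 471600 / 38.90 A = 12120 s = 3.37 h.

3.37 h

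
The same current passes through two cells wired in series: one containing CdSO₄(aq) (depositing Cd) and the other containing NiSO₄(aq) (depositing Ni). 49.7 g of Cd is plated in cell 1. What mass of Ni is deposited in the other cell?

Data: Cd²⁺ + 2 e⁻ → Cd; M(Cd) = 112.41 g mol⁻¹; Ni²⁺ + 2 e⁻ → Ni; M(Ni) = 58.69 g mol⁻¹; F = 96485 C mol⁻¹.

25.9 g

n(Cd) = 49.7 / 112.41 = 0.4421 mol.
Since Cd²⁺ + 2 e⁻ → Cd, n(e⁻) passed = 2 × 0.4421 = 0.8843 mol.
Cells in series carry the same charge, so the same 0.8843 mol of electrons passes through cell 2.
Ni²⁺ + 2 e⁻ → Ni, so n(Ni) = 0.8843 / 2 = 0.4421 mol.
m(Ni) = 0.4421 × 58.69 = 25.9 g.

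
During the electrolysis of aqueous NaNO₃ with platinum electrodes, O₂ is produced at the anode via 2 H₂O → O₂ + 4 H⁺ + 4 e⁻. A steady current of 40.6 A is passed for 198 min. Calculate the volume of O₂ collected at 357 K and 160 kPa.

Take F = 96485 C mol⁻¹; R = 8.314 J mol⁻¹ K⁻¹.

23.2 L

Q = I·t = 40.60 A × 11880 s = 482300 C.
n(e⁻) = Q/F = 482300 / 96485 = 4.999 mol.
4 electrons are transferred per O₂ molecule, so n(O₂) = 4.999 / 4 = 1.250 mol.
V = nRT/P = (1.250 × 8.314 × 357) / (160 × 10³ Pa) = 0.0232 m³ = 23.2 L.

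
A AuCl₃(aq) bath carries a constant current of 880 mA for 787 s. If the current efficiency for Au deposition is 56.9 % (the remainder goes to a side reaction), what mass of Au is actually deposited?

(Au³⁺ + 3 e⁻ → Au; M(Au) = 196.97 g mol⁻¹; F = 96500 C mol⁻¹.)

Q = I·t = 0.8800 × 787.00 = 692.6 C.
n(e⁻) = 692.6/96500 = 0.007177 mol; theoretically n(Au) = 0.007177/3 = 0.002392 mol, m_theo = 0.4712 g.
At 56.9 % efficiency, m_actual = 0.569 × 0.4712 = 0.268 g.

0.268 g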